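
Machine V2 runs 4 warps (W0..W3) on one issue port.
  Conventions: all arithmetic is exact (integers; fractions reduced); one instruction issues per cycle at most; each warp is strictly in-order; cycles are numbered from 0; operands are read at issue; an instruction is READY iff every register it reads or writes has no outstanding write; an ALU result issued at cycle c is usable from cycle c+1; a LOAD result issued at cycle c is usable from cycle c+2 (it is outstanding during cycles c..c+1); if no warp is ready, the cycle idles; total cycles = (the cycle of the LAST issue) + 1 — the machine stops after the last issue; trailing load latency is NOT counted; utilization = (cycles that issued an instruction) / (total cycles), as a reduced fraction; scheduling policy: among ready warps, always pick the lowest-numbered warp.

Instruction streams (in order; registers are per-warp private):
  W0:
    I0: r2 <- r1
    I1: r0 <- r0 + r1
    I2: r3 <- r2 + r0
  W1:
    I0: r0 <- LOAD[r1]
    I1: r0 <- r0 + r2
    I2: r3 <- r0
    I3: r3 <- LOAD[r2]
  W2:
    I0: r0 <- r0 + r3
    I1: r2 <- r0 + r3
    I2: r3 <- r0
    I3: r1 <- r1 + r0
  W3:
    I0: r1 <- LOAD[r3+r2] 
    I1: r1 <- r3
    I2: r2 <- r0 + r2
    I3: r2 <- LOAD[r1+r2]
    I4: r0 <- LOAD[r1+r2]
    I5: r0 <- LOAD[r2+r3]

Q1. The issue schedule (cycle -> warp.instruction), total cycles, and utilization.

cycle 0: W0.I0
cycle 1: W0.I1
cycle 2: W0.I2
cycle 3: W1.I0
cycle 4: W2.I0
cycle 5: W1.I1
cycle 6: W1.I2
cycle 7: W1.I3
cycle 8: W2.I1
cycle 9: W2.I2
cycle 10: W2.I3
cycle 11: W3.I0
cycle 12: idle
cycle 13: W3.I1
cycle 14: W3.I2
cycle 15: W3.I3
cycle 16: idle
cycle 17: W3.I4
cycle 18: idle
cycle 19: W3.I5

Answer: 20 cycles, utilization 17/20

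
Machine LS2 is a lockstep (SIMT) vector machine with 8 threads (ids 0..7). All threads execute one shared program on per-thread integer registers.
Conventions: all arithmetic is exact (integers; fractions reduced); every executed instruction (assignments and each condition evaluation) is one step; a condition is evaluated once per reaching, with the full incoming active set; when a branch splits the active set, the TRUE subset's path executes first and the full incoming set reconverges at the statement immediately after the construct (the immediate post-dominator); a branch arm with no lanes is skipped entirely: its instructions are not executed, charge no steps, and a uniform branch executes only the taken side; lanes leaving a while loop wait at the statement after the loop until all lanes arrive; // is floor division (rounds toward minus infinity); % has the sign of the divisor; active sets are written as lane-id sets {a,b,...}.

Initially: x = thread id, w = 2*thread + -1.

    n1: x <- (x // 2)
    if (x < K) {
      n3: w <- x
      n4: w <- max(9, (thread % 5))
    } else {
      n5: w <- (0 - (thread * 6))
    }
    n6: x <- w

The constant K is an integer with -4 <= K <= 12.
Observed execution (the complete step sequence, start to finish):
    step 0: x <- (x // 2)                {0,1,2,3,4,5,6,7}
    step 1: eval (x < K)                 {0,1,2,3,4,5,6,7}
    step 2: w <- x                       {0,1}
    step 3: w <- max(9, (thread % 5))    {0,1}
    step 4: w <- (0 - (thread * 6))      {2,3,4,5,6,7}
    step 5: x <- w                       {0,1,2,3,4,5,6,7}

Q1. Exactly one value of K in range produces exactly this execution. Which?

Answer: K = 1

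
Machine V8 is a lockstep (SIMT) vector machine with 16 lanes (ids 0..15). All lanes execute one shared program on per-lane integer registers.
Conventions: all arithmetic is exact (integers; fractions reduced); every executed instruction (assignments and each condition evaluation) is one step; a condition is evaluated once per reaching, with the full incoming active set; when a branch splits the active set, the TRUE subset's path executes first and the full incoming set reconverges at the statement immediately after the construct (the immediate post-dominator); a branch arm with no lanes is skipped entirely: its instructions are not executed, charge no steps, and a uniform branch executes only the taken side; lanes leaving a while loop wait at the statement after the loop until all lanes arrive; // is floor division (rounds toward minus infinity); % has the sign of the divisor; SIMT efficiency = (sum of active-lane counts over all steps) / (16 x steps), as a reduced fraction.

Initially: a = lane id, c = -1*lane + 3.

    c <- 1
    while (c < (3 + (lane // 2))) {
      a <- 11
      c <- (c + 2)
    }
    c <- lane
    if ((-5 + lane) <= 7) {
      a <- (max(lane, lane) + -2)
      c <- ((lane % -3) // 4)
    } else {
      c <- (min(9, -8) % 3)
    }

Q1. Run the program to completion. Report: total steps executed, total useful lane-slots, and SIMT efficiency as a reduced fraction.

Answer: 22 steps, 237 useful, 237/352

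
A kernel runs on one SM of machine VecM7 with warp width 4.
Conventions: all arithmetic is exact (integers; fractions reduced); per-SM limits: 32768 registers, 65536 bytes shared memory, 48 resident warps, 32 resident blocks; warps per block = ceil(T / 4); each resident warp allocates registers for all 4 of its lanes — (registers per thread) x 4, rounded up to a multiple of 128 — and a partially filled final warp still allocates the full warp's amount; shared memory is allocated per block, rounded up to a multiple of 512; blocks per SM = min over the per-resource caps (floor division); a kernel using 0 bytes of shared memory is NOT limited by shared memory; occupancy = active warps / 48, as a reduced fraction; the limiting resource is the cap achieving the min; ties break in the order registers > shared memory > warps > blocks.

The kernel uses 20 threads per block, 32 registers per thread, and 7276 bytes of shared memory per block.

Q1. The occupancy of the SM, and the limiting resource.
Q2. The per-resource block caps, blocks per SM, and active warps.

Answer: occupancy 5/6, limited by shared memory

registers: 51 blocks
shared memory: 8 blocks
warps: 9 blocks
blocks: 32 blocks

Answer: 8 blocks, 40 active warps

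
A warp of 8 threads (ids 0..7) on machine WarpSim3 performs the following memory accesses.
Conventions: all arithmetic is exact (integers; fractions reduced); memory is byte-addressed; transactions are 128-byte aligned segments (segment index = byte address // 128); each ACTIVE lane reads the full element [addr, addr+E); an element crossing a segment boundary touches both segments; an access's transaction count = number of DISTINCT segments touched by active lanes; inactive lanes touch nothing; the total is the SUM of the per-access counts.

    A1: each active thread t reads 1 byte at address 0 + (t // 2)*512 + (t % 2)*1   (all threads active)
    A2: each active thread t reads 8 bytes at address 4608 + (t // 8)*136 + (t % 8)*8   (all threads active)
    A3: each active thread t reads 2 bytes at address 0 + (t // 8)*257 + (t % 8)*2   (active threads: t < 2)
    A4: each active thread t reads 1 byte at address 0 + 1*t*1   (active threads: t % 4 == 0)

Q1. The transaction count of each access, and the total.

A1: 4 transactions
A2: 1 transaction
A3: 1 transaction
A4: 1 transaction

Answer: 4,1,1,1; total 7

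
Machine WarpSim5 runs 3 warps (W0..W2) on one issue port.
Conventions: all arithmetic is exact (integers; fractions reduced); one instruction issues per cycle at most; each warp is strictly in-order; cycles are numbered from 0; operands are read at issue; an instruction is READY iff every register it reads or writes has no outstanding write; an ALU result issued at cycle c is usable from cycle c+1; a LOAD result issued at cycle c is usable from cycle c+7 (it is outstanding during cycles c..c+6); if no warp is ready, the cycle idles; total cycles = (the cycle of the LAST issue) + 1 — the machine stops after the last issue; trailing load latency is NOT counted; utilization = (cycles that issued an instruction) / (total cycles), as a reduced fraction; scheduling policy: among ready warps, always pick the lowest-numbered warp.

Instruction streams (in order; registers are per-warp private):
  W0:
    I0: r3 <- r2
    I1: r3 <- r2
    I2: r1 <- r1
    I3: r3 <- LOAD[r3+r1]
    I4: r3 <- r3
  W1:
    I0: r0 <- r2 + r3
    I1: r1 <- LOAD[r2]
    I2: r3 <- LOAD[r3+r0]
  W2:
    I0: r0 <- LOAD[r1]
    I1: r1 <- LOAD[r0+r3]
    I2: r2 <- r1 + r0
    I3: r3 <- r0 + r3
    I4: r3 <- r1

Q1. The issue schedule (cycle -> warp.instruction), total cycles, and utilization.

cycle 0: W0.I0
cycle 1: W0.I1
cycle 2: W0.I2
cycle 3: W0.I3
cycle 4: W1.I0
cycle 5: W1.I1
cycle 6: W1.I2
cycle 7: W2.I0
cycle 8: idle
cycle 9: idle
cycle 10: W0.I4
cycle 11: idle
cycle 12: idle
cycle 13: idle
cycle 14: W2.I1
cycle 15: idle
cycle 16: idle
cycle 17: idle
cycle 18: idle
cycle 19: idle
cycle 20: idle
cycle 21: W2.I2
cycle 22: W2.I3
cycle 23: W2.I4

Answer: 24 cycles, utilization 13/24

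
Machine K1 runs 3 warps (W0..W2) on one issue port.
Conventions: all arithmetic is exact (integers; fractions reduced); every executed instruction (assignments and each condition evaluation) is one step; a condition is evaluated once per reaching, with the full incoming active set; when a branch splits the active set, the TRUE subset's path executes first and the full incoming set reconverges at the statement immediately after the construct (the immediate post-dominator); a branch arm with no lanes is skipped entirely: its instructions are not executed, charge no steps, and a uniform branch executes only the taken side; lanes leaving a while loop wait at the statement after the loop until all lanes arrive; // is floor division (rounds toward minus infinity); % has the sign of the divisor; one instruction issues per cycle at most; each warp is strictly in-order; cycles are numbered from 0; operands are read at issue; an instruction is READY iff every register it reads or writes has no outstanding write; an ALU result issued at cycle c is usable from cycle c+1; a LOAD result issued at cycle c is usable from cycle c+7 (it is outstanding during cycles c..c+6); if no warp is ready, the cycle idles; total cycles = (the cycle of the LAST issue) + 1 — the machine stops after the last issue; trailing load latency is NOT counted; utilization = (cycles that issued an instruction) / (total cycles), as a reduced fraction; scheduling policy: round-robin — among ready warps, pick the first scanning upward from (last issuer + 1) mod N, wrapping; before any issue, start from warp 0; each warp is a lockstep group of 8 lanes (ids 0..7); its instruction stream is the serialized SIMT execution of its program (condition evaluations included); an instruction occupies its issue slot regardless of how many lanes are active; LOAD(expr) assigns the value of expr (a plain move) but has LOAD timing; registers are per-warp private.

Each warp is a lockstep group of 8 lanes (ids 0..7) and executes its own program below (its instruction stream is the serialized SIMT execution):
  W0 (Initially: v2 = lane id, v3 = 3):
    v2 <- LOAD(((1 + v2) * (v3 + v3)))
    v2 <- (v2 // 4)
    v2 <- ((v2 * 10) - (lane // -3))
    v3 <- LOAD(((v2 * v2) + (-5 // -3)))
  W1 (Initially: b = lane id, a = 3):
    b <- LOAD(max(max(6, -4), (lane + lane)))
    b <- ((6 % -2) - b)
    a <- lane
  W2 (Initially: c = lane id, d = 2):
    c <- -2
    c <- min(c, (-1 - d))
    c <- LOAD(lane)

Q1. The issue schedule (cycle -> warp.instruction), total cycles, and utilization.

cycle 0: W0.I0
cycle 1: W1.I0
cycle 2: W2.I0
cycle 3: W2.I1
cycle 4: W2.I2
cycle 5: idle
cycle 6: idle
cycle 7: W0.I1
cycle 8: W1.I1
cycle 9: W0.I2
cycle 10: W1.I2
cycle 11: W0.I3

Answer: 12 cycles, utilization 5/6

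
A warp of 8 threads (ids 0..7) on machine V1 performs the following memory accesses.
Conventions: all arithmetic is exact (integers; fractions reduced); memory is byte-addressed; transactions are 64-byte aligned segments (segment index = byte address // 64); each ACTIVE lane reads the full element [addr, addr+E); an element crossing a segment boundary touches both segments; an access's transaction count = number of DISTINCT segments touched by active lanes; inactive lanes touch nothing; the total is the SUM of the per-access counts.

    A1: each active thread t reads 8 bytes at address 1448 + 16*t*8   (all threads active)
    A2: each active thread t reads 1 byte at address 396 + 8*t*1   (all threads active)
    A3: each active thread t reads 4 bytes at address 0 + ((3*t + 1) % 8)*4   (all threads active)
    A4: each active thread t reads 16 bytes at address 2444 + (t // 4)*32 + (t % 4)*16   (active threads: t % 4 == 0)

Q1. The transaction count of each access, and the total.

A1: 8 transactions
A2: 2 transactions
A3: 1 transaction
A4: 1 transaction

Answer: 8,2,1,1; total 12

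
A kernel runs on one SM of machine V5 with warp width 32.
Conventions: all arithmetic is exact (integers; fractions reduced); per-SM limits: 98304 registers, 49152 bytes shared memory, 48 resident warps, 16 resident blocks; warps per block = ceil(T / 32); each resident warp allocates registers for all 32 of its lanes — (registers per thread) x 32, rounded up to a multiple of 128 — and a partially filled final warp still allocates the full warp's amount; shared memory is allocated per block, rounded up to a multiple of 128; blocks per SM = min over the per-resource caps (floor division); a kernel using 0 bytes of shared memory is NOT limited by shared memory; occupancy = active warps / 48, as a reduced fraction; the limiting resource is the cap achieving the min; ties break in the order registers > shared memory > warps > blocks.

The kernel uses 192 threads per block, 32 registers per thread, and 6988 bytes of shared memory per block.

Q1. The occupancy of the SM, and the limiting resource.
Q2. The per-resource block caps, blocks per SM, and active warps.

Answer: occupancy 3/4, limited by shared memory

registers: 16 blocks
shared memory: 6 blocks
warps: 8 blocks
blocks: 16 blocks

Answer: 6 blocks, 36 active warps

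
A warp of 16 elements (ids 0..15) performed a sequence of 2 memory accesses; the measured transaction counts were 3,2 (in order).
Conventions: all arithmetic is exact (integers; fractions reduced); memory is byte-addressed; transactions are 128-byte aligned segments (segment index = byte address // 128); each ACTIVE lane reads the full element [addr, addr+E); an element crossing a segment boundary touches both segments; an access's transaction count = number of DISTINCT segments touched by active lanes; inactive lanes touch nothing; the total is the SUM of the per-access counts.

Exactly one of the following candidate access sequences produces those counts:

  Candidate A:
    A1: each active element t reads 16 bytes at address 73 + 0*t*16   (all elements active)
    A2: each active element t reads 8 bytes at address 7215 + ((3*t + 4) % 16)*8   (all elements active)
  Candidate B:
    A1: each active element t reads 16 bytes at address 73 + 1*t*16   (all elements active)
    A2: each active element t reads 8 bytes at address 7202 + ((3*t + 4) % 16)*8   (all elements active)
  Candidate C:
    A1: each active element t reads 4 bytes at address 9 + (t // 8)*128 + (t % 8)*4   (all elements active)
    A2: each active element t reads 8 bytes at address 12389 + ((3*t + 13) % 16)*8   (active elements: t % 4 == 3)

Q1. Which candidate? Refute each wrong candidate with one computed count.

A: A1 gives 1 transaction, not 3
C: A1 gives 2 transactions, not 3
B: all counts match (3,2)

Answer: B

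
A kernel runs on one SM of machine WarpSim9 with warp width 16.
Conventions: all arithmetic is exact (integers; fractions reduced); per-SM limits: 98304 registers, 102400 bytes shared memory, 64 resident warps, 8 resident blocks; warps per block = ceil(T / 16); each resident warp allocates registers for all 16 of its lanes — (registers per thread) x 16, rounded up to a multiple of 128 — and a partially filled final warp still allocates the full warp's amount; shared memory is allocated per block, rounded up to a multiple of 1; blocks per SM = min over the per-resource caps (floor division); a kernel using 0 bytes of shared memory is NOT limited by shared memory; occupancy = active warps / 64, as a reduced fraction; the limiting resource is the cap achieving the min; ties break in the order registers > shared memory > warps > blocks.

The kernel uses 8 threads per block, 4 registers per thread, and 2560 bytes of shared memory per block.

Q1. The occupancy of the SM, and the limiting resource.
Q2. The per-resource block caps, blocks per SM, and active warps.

Answer: occupancy 1/8, limited by blocks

registers: 768 blocks
shared memory: 40 blocks
warps: 64 blocks
blocks: 8 blocks

Answer: 8 blocks, 8 active warps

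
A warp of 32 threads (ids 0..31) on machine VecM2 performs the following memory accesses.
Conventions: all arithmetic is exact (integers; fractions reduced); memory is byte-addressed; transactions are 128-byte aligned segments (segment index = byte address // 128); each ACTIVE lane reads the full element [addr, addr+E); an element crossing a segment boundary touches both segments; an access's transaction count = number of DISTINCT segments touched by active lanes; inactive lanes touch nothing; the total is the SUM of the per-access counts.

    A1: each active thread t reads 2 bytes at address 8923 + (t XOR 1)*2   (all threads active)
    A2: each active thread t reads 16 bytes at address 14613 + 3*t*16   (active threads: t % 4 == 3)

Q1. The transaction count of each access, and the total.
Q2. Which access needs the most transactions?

A1: 2 transactions
A2: 8 transactions

Answer: 2,8; total 10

Answer: A2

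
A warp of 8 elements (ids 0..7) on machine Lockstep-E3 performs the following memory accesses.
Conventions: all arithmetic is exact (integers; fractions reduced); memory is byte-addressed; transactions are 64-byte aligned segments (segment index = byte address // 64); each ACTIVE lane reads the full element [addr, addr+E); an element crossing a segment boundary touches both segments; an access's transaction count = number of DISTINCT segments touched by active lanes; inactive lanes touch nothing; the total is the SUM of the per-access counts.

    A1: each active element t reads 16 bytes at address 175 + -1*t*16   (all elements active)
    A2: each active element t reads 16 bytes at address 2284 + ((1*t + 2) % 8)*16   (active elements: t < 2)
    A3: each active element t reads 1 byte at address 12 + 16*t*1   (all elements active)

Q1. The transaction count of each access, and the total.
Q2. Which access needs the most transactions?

A1: 3 transactions
A2: 1 transaction
A3: 2 transactions

Answer: 3,1,2; total 6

Answer: A1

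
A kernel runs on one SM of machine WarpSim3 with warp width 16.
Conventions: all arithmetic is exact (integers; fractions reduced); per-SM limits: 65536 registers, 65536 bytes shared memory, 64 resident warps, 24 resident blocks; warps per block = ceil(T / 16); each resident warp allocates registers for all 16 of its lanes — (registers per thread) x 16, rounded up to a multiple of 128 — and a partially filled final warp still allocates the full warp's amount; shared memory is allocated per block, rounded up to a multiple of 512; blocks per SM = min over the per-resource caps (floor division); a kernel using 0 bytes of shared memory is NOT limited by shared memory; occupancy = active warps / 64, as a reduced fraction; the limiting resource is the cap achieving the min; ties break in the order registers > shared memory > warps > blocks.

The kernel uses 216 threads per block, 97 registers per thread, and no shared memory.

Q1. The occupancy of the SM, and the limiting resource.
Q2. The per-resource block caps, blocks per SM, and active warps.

Answer: occupancy 7/16, limited by registers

registers: 2 blocks
shared memory: no limit (kernel uses none)
warps: 4 blocks
blocks: 24 blocks

Answer: 2 blocks, 28 active warps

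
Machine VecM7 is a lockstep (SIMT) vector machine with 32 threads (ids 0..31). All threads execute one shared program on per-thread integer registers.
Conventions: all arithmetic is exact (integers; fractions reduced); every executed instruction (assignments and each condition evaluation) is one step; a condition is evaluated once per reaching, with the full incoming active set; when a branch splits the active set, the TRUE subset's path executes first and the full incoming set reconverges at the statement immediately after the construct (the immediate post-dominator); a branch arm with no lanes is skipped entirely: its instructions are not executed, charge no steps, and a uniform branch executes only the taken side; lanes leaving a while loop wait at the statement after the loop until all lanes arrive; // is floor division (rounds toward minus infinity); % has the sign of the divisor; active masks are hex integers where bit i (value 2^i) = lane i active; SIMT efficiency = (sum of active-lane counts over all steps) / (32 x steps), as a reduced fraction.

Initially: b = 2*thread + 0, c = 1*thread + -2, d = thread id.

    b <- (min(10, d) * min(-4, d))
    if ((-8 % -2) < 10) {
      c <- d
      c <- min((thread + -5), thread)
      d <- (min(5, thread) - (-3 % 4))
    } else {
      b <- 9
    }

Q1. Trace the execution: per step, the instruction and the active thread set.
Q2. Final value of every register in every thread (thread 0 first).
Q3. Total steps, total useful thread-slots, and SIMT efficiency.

step 0: b <- (min(10, d) * min(-4, d)) 0xffffffff
step 1: eval ((-8 % -2) < 10)        0xffffffff
step 2: c <- d                       0xffffffff
step 3: c <- min((thread + -5), thread) 0xffffffff
step 4: d <- (min(5, thread) - (-3 % 4)) 0xffffffff

Answer: 5 steps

b: 0,-4,-8,-12,-16,-20,-24,-28,-32,-36,-40,-40,-40,-40,-40,-40,-40,-40,-40,-40,-40,-40,-40,-40,-40,-40,-40,-40,-40,-40,-40,-40
c: -5,-4,-3,-2,-1,0,1,2,3,4,5,6,7,8,9,10,11,12,13,14,15,16,17,18,19,20,21,22,23,24,25,26
d: -1,0,1,2,3,4,4,4,4,4,4,4,4,4,4,4,4,4,4,4,4,4,4,4,4,4,4,4,4,4,4,4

steps = 5; useful = 160; efficiency = 160/160 = 1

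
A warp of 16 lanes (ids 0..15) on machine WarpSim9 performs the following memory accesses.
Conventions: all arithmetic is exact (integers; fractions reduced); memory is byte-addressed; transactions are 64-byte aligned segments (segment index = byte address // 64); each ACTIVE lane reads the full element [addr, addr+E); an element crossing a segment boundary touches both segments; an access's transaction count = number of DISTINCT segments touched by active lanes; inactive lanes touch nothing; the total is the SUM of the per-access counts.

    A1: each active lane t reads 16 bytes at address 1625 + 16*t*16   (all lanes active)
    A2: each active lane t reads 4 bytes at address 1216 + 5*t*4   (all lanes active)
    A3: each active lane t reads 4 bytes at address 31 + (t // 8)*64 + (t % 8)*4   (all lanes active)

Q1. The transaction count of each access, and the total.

A1: 16 transactions
A2: 5 transactions
A3: 2 transactions

Answer: 16,5,2; total 23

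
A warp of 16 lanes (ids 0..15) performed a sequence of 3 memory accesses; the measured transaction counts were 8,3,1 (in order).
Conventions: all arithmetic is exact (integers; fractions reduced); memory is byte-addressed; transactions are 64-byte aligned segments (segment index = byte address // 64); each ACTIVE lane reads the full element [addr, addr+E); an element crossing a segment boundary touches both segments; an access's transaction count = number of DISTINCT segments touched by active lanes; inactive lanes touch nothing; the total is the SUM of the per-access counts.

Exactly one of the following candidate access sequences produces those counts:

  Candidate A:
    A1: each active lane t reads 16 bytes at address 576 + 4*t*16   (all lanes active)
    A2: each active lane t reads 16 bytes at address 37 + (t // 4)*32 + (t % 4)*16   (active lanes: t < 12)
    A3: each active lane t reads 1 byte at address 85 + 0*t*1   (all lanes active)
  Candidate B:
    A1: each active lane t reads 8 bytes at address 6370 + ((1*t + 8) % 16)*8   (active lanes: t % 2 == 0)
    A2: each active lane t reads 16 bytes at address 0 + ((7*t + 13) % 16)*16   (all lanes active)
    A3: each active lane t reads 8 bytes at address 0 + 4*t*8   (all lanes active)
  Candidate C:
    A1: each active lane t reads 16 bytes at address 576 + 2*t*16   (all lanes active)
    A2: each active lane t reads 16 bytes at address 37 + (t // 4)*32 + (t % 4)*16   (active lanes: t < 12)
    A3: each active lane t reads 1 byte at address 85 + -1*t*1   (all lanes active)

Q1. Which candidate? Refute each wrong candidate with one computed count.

A: A1 gives 16 transactions, not 8
B: A1 gives 3 transactions, not 8
C: all counts match (8,3,1)

Answer: C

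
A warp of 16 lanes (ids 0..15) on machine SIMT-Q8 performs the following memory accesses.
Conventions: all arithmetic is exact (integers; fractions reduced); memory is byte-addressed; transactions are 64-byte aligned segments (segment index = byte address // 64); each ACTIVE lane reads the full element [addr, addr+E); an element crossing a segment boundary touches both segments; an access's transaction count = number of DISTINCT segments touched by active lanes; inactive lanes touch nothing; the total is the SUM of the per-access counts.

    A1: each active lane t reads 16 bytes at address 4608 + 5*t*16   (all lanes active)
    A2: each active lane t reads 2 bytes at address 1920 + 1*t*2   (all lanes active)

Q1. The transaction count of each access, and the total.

A1: 16 transactions
A2: 1 transaction

Answer: 16,1; total 17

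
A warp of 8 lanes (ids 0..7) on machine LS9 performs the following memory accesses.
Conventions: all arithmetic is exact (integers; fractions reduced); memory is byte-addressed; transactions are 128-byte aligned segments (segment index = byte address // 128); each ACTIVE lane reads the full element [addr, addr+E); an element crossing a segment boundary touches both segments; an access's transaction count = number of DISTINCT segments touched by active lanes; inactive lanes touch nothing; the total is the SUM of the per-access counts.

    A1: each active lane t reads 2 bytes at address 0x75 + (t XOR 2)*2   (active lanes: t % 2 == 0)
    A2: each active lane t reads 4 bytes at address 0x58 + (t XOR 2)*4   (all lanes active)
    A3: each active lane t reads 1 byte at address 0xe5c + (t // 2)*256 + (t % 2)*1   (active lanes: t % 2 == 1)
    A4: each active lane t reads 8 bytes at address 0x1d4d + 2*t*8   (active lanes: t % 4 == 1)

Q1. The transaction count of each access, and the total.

A1: 2 transactions
A2: 1 transaction
A3: 4 transactions
A4: 2 transactions

Answer: 2,1,4,2; total 9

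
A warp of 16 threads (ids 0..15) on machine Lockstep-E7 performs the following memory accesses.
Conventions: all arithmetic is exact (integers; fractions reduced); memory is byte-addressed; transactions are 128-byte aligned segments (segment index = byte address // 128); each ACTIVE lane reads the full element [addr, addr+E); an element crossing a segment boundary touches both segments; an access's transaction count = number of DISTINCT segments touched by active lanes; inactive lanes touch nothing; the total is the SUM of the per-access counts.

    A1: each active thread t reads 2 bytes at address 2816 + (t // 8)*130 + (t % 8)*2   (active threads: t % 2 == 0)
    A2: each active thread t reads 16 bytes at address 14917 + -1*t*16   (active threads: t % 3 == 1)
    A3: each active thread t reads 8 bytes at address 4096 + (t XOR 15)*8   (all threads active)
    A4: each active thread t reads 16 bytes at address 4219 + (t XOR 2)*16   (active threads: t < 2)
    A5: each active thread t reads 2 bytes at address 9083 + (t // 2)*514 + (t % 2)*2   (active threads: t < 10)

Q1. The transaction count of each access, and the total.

A1: 2 transactions
A2: 3 transactions
A3: 1 transaction
A4: 1 transaction
A5: 7 transactions

Answer: 2,3,1,1,7; total 14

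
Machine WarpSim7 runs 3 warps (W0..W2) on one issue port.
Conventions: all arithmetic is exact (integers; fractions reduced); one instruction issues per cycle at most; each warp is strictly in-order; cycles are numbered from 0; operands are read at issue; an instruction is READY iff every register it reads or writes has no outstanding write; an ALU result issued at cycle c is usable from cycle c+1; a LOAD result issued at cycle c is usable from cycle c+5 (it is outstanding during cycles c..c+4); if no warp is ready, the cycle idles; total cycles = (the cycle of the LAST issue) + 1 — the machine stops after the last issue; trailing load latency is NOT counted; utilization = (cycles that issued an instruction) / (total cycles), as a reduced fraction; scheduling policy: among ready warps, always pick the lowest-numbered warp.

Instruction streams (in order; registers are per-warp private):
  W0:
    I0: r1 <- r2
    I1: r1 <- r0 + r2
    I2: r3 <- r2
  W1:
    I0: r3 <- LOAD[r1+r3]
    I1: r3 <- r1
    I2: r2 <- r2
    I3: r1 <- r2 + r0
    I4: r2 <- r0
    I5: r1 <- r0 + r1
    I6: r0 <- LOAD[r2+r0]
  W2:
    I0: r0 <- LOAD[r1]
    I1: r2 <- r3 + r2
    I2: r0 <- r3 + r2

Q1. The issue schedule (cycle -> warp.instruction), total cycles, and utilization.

cycle 0: W0.I0
cycle 1: W0.I1
cycle 2: W0.I2
cycle 3: W1.I0
cycle 4: W2.I0
cycle 5: W2.I1
cycle 6: idle
cycle 7: idle
cycle 8: W1.I1
cycle 9: W1.I2
cycle 10: W1.I3
cycle 11: W1.I4
cycle 12: W1.I5
cycle 13: W1.I6
cycle 14: W2.I2

Answer: 15 cycles, utilization 13/15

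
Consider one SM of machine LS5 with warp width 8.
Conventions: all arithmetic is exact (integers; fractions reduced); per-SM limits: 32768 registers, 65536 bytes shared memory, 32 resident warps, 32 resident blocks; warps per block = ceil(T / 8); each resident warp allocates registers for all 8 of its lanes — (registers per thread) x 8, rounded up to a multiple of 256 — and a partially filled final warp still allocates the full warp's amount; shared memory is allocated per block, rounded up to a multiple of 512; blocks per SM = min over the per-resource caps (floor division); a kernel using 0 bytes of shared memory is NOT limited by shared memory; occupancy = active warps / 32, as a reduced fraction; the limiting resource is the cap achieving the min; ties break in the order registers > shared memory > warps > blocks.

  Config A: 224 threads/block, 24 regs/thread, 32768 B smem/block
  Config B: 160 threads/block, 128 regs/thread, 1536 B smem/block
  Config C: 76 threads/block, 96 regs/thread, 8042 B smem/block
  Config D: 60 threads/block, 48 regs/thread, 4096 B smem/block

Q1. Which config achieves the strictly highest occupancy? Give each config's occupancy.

occupancies: A 7/8, B 5/8, C 15/16, D 1

Answer: D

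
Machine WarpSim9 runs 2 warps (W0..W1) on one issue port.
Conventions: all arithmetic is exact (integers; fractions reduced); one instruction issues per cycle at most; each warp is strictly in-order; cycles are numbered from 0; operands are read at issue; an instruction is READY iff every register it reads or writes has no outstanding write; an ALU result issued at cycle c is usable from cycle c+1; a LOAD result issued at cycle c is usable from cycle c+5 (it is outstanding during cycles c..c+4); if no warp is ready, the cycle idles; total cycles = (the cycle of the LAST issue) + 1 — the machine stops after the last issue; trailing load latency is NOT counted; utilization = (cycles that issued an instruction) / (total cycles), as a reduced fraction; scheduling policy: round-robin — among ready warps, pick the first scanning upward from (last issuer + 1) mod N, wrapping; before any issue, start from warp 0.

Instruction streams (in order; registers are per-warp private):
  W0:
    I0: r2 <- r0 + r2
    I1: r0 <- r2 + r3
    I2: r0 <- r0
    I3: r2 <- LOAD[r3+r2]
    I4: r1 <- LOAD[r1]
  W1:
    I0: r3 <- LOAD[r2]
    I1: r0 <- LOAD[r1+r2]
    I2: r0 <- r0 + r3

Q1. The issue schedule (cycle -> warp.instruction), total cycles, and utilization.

cycle 0: W0.I0
cycle 1: W1.I0
cycle 2: W0.I1
cycle 3: W1.I1
cycle 4: W0.I2
cycle 5: W0.I3
cycle 6: W0.I4
cycle 7: idle
cycle 8: W1.I2

Answer: 9 cycles, utilization 8/9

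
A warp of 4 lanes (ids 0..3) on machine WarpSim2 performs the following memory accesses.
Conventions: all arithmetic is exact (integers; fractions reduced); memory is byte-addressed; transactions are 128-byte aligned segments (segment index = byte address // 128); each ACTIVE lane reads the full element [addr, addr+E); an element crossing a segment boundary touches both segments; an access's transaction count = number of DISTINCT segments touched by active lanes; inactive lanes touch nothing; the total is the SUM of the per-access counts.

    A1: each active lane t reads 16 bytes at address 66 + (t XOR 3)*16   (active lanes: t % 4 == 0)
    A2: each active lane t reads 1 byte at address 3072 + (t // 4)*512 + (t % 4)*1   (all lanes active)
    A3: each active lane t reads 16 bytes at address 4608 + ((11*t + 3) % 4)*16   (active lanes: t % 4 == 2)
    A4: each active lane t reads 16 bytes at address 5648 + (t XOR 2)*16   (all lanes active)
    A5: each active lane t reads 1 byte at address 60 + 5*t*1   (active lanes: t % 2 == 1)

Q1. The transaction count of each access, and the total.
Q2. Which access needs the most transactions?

A1: 2 transactions
A2: 1 transaction
A3: 1 transaction
A4: 1 transaction
A5: 1 transaction

Answer: 2,1,1,1,1; total 6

Answer: A1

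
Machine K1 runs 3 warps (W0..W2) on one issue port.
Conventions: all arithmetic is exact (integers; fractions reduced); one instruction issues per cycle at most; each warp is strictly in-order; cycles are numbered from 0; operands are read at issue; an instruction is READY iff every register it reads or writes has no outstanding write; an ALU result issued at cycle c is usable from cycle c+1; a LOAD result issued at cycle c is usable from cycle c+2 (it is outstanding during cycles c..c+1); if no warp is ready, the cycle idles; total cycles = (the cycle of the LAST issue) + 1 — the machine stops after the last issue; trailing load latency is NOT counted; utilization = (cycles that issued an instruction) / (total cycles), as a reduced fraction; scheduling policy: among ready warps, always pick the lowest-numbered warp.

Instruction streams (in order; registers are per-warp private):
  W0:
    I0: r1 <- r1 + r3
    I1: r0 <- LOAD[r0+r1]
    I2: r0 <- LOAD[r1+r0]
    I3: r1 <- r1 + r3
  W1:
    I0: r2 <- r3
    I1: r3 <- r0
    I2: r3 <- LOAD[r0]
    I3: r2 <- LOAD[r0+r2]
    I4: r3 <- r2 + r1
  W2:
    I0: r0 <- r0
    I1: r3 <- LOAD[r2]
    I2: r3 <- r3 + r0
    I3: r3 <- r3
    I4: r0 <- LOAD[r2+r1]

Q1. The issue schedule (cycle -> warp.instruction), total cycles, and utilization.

cycle 0: W0.I0
cycle 1: W0.I1
cycle 2: W1.I0
cycle 3: W0.I2
cycle 4: W0.I3
cycle 5: W1.I1
cycle 6: W1.I2
cycle 7: W1.I3
cycle 8: W2.I0
cycle 9: W1.I4
cycle 10: W2.I1
cycle 11: idle
cycle 12: W2.I2
cycle 13: W2.I3
cycle 14: W2.I4

Answer: 15 cycles, utilization 14/15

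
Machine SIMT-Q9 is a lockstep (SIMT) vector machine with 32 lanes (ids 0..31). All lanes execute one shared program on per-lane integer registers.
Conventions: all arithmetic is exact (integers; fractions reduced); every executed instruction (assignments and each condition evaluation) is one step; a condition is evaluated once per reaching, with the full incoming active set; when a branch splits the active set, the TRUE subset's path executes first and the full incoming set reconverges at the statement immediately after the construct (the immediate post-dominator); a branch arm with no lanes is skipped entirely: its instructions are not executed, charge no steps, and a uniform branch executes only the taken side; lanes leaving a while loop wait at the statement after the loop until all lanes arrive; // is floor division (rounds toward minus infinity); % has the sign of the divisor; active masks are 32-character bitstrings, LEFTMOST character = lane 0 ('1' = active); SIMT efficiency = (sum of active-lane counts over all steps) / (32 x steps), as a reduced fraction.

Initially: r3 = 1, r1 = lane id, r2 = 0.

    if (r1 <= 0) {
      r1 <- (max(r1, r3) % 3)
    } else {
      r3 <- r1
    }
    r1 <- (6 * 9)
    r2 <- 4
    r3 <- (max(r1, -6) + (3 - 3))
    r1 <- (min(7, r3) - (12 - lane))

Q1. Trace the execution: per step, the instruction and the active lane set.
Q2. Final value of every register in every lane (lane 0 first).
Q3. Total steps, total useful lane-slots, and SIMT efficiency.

step 0: eval (r1 <= 0)               11111111111111111111111111111111
step 1: r1 <- (max(r1, r3) % 3)      10000000000000000000000000000000
step 2: r3 <- r1                     01111111111111111111111111111111
step 3: r1 <- (6 * 9)                11111111111111111111111111111111
step 4: r2 <- 4                      11111111111111111111111111111111
step 5: r3 <- (max(r1, -6) + (3 - 3)) 11111111111111111111111111111111
step 6: r1 <- (min(7, r3) - (12 - lane)) 11111111111111111111111111111111

Answer: 7 steps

r3: 54,54,54,54,54,54,54,54,54,54,54,54,54,54,54,54,54,54,54,54,54,54,54,54,54,54,54,54,54,54,54,54
r1: -5,-4,-3,-2,-1,0,1,2,3,4,5,6,7,8,9,10,11,12,13,14,15,16,17,18,19,20,21,22,23,24,25,26
r2: 4,4,4,4,4,4,4,4,4,4,4,4,4,4,4,4,4,4,4,4,4,4,4,4,4,4,4,4,4,4,4,4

steps = 7; useful = 192; efficiency = 192/224 = 6/7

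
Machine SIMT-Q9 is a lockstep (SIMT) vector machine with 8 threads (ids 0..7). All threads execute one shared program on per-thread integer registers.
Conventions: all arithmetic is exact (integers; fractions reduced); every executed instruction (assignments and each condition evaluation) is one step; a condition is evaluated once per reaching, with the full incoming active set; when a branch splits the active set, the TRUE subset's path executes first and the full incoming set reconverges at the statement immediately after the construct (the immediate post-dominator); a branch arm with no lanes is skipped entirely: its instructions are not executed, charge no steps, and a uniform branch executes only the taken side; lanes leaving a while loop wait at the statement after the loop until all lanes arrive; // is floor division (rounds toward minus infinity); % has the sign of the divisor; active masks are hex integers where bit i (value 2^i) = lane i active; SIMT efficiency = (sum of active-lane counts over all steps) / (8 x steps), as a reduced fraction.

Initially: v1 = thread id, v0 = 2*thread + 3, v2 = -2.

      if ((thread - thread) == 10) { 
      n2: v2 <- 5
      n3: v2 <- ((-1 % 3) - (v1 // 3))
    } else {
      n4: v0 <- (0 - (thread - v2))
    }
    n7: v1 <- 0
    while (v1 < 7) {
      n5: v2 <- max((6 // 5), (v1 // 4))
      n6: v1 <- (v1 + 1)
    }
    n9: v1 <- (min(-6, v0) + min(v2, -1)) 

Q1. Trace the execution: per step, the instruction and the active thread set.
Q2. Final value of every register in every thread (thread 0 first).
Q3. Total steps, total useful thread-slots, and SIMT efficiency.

step 0: eval ((thread - thread) == 10) 0xff
step 1: v0 <- (0 - (thread - v2))    0xff
step 2: v1 <- 0                      0xff
step 3: eval (v1 < 7)                0xff
step 4: v2 <- max((6 // 5), (v1 // 4)) 0xff
step 5: v1 <- (v1 + 1)               0xff
step 6: eval (v1 < 7)                0xff
step 7: v2 <- max((6 // 5), (v1 // 4)) 0xff
step 8: v1 <- (v1 + 1)               0xff
step 9: eval (v1 < 7)                0xff
step 10: v2 <- max((6 // 5), (v1 // 4)) 0xff
step 11: v1 <- (v1 + 1)               0xff
step 12: eval (v1 < 7)                0xff
step 13: v2 <- max((6 // 5), (v1 // 4)) 0xff
step 14: v1 <- (v1 + 1)               0xff
step 15: eval (v1 < 7)                0xff
step 16: v2 <- max((6 // 5), (v1 // 4)) 0xff
step 17: v1 <- (v1 + 1)               0xff
step 18: eval (v1 < 7)                0xff
step 19: v2 <- max((6 // 5), (v1 // 4)) 0xff
step 20: v1 <- (v1 + 1)               0xff
step 21: eval (v1 < 7)                0xff
step 22: v2 <- max((6 // 5), (v1 // 4)) 0xff
step 23: v1 <- (v1 + 1)               0xff
step 24: eval (v1 < 7)                0xff
step 25: v1 <- (min(-6, v0) + min(v2, -1)) 0xff

Answer: 26 steps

v1: -7,-7,-7,-7,-7,-8,-9,-10
v0: -2,-3,-4,-5,-6,-7,-8,-9
v2: 1,1,1,1,1,1,1,1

steps = 26; useful = 208; efficiency = 208/208 = 1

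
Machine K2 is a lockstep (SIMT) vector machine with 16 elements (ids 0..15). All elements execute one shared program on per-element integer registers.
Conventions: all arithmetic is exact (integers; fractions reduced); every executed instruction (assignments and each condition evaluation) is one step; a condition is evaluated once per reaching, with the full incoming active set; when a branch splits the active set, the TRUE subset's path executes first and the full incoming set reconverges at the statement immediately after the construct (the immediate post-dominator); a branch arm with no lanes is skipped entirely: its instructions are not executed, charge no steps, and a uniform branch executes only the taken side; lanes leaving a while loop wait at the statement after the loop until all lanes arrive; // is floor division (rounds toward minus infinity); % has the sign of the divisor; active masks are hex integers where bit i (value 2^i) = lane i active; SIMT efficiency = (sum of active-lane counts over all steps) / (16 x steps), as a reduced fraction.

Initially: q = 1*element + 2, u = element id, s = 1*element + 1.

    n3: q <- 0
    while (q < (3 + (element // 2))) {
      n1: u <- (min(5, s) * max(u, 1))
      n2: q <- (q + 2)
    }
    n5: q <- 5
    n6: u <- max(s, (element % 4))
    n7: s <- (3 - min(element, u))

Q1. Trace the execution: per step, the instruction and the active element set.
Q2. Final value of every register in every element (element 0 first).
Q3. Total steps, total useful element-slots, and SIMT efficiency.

step 0: q <- 0                       0xffff
step 1: eval (q < (3 + (element // 2))) 0xffff
step 2: u <- (min(5, s) * max(u, 1)) 0xffff
step 3: q <- (q + 2)                 0xffff
step 4: eval (q < (3 + (element // 2))) 0xffff
step 5: u <- (min(5, s) * max(u, 1)) 0xffff
step 6: q <- (q + 2)                 0xffff
step 7: eval (q < (3 + (element // 2))) 0xffff
step 8: u <- (min(5, s) * max(u, 1)) 0xfff0
step 9: q <- (q + 2)                 0xfff0
step 10: eval (q < (3 + (element // 2))) 0xfff0
step 11: u <- (min(5, s) * max(u, 1)) 0xff00
step 12: q <- (q + 2)                 0xff00
step 13: eval (q < (3 + (element // 2))) 0xff00
step 14: u <- (min(5, s) * max(u, 1)) 0xf000
step 15: q <- (q + 2)                 0xf000
step 16: eval (q < (3 + (element // 2))) 0xf000
step 17: q <- 5                       0xffff
step 18: u <- max(s, (element % 4))   0xffff
step 19: s <- (3 - min(element, u))   0xffff

Answer: 20 steps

q: 5,5,5,5,5,5,5,5,5,5,5,5,5,5,5,5
u: 1,2,3,4,5,6,7,8,9,10,11,12,13,14,15,16
s: 3,2,1,0,-1,-2,-3,-4,-5,-6,-7,-8,-9,-10,-11,-12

steps = 20; useful = 248; efficiency = 248/320 = 31/40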